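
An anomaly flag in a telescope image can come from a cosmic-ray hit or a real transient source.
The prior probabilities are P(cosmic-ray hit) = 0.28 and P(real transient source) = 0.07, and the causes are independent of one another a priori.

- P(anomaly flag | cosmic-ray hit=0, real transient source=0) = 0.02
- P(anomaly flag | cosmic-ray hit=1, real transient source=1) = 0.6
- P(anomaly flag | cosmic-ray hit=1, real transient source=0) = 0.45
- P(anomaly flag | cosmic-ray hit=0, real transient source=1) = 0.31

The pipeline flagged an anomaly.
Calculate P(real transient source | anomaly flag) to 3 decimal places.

P(anomaly flag) = 0.02*0.72*0.93 + 0.31*0.72*0.07 + 0.45*0.28*0.93 + 0.6*0.28*0.07 = 0.013392 + 0.015624 + 0.117180 + 0.011760 = 0.157956
The real transient source-present share is 0.015624 + 0.011760 = 0.027384.
So P(real transient source | anomaly flag) = 0.027384/0.157956 ≈ 0.173.

P(real transient source | anomaly flag) ≈ 0.173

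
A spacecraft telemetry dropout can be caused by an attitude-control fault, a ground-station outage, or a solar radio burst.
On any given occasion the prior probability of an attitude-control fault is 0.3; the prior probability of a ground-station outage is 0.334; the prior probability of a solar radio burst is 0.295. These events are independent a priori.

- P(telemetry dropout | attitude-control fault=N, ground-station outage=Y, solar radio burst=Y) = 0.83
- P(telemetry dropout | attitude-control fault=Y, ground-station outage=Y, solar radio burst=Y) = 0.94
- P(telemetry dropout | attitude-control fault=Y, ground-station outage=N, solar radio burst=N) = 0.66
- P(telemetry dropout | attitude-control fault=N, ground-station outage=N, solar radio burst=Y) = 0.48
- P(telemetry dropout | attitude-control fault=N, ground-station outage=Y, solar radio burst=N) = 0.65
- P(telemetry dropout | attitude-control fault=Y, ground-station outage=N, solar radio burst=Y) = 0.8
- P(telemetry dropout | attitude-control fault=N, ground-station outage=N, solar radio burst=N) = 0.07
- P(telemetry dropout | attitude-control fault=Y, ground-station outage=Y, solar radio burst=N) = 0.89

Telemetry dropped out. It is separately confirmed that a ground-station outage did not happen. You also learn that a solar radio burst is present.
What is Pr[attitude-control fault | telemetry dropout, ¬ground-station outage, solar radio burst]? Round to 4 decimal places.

Pr[attitude-control fault | telemetry dropout, ¬ground-station outage, solar radio burst] ≈ 0.4167

P(telemetry dropout | ¬ground-station outage, solar radio burst) = 0.48*0.7 + 0.8*0.3 = 0.336000 + 0.240000 = 0.576000
The attitude-control fault-present share is 0.8*0.3 = 0.240000.
So P(attitude-control fault | telemetry dropout, ¬ground-station outage, solar radio burst) = 0.240000/0.576000 ≈ 0.4167.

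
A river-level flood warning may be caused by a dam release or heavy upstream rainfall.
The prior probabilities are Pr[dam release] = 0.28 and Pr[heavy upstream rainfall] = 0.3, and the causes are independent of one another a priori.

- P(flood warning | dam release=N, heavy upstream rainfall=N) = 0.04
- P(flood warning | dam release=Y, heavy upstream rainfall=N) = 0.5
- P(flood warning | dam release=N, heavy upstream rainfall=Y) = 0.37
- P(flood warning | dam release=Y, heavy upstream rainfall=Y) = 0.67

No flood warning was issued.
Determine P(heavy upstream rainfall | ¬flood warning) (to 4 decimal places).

P(heavy upstream rainfall | ¬flood warning) ≈ 0.2197

Weight on heavy upstream rainfall=true, given the evidence: 0.136080 + 0.027720 = 0.163800
Denominator P(¬flood warning): 0.96*0.72*0.7 + 0.63*0.72*0.3 + 0.5*0.28*0.7 + 0.33*0.28*0.3 = 0.745640
Posterior = 0.163800 / 0.745640 ≈ 0.2197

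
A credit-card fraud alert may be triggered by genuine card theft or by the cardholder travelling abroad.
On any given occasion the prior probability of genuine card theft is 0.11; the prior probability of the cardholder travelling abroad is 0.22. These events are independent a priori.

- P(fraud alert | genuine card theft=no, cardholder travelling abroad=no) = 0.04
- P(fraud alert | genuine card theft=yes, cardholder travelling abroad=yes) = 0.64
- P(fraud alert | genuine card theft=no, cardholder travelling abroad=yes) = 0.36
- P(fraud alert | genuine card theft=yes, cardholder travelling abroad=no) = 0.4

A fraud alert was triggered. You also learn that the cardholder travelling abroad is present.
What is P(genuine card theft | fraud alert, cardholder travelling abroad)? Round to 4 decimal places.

By total probability over both values of genuine card theft:
  P(fraud alert | cardholder travelling abroad) = 0.36·0.89 + 0.64·0.11
        = 0.320400 + 0.070400 = 0.390800
Keeping only the genuine card theft-present terms gives 0.070400, so
  P(genuine card theft | fraud alert, cardholder travelling abroad) = 0.070400 / 0.390800 ≈ 0.1801

P(genuine card theft | fraud alert, cardholder travelling abroad) ≈ 0.1801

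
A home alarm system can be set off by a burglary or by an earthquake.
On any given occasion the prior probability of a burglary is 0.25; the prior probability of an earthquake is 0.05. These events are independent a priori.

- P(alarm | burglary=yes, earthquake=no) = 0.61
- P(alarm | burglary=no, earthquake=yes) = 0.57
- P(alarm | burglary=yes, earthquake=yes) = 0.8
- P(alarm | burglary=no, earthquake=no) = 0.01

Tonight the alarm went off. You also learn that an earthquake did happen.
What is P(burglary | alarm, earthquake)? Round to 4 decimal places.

P(burglary | alarm, earthquake) ≈ 0.3187

P(alarm | earthquake) = 0.57*0.75 + 0.8*0.25 = 0.427500 + 0.200000 = 0.627500
Of this, 0.200000 comes from 0.8*0.25 (the burglary=true cases).
So P(burglary | alarm, earthquake) = 0.200000/0.627500 ≈ 0.3187.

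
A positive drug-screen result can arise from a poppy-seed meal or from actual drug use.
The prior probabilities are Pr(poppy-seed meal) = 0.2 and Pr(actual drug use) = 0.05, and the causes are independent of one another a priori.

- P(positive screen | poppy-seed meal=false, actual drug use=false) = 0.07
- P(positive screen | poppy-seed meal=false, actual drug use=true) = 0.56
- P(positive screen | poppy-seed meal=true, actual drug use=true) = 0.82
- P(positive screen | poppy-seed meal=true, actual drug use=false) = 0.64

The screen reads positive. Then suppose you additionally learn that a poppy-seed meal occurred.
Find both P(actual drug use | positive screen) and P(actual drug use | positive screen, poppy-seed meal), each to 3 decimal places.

P(actual drug use | positive screen) ≈ 0.149; P(actual drug use | positive screen, poppy-seed meal) ≈ 0.063

Enumerate the 4 (poppy-seed meal, actual drug use) configurations and weight by the priors:
  P(positive screen) = 0.07·0.8·0.95 + 0.56·0.8·0.05 + 0.64·0.2·0.95 + 0.82·0.2·0.05
        = 0.053200 + 0.022400 + 0.121600 + 0.008200 = 0.205400
Configurations with actual drug use contribute 0.030600, so
  P(actual drug use | positive screen) = 0.030600 / 0.205400 ≈ 0.149

With the extra evidence:
Enumerate both values of actual drug use and weight by the priors:
  P(positive screen | poppy-seed meal) = 0.64×0.95 + 0.82×0.05
        = 0.608000 + 0.041000 = 0.649000
Keeping only the actual drug use-present terms gives 0.041000, so
  P(actual drug use | positive screen, poppy-seed meal) = 0.041000 / 0.649000 ≈ 0.063
The drop from 0.149 to 0.063 is the explaining-away (discounting) effect.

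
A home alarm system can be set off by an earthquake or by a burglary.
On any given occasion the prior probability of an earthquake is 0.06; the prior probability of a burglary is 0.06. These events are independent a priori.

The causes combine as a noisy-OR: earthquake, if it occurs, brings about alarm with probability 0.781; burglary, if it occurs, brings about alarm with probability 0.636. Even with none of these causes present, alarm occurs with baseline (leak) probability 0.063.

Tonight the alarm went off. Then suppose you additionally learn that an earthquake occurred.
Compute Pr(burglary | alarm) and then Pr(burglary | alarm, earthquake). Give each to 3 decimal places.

Pr(burglary | alarm) ≈ 0.287; Pr(burglary | alarm, earthquake) ≈ 0.069

Under noisy-OR, P(alarm | causes) = 1 − (1−0.063)·∏(1−qᵢ) over the active causes.
By total probability over the 4 (earthquake, burglary) configurations:
  P(alarm) = 0.063·0.94·0.94 + 0.658932·0.94·0.06 + 0.794797·0.06·0.94 + 0.925306·0.06·0.06
        = 0.055667 + 0.037164 + 0.044827 + 0.003331 = 0.140989
Keeping only the burglary-present terms gives 0.040495, so
  P(burglary | alarm) = 0.040495 / 0.140989 ≈ 0.287

Now also conditioning on earthquake=true:
P(alarm | earthquake) = 0.794797*0.94 + 0.925306*0.06 = 0.747109 + 0.055518 = 0.802627
The burglary-present share is 0.925306*0.06 = 0.055518.
So P(burglary | alarm, earthquake) = 0.055518/0.802627 ≈ 0.069.
— earthquake explains away the evidence for burglary.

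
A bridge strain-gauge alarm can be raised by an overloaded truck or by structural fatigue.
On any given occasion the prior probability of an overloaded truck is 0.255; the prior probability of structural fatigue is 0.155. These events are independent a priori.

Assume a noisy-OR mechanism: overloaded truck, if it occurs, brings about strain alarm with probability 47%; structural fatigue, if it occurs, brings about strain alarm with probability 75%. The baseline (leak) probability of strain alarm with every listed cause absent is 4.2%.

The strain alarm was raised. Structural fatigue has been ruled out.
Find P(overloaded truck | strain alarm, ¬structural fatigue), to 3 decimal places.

P(overloaded truck | strain alarm, ¬structural fatigue) ≈ 0.800

Under noisy-OR, P(strain alarm | causes) = 1 − (1−0.042)·∏(1−qᵢ) over the active causes.
P(strain alarm | ¬structural fatigue) = 0.042·0.745 + 0.49226·0.255 = 0.031290 + 0.125526 = 0.156816
Of this, 0.125526 comes from 0.49226·0.255 (the overloaded truck=true cases).
Hence the posterior is 0.125526/0.156816 ≈ 0.800.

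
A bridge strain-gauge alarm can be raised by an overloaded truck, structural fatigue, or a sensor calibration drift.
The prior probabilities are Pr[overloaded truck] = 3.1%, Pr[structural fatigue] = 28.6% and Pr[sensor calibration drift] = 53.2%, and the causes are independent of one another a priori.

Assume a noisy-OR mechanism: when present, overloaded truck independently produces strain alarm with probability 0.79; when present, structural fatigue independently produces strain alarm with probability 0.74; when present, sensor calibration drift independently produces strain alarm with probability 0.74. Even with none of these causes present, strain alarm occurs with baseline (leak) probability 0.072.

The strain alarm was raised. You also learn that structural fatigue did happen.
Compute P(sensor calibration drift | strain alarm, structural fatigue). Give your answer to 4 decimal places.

Under noisy-OR, P(strain alarm | causes) = 1 − (1−0.072)·∏(1−qᵢ) over the active causes.
Numerator (weight on configurations with sensor calibration drift): 0.483169 + 0.016275 = 0.499444
The normalizing constant is 0.75872×0.969×0.468 + 0.937267×0.969×0.532 + 0.949331×0.031×0.468 + 0.986826×0.031×0.532 = 0.857290
P(sensor calibration drift | strain alarm, structural fatigue) = 0.499444/0.857290 ≈ 0.5826

P(sensor calibration drift | strain alarm, structural fatigue) ≈ 0.5826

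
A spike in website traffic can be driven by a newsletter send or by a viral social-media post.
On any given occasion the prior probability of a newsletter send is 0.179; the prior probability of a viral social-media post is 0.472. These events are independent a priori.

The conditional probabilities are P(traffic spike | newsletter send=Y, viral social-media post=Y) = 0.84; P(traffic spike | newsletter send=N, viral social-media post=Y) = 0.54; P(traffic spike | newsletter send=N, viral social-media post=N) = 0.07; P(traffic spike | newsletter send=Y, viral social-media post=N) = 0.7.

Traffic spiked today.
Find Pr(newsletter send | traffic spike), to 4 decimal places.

P(traffic spike) = 0.07×0.821×0.528 + 0.54×0.821×0.472 + 0.7×0.179×0.528 + 0.84×0.179×0.472 = 0.030344 + 0.209256 + 0.066158 + 0.070970 = 0.376728
The newsletter send-present share is 0.066158 + 0.070970 = 0.137128.
P(newsletter send | traffic spike) = 0.137128 / 0.376728 ≈ 0.3640

Pr(newsletter send | traffic spike) ≈ 0.3640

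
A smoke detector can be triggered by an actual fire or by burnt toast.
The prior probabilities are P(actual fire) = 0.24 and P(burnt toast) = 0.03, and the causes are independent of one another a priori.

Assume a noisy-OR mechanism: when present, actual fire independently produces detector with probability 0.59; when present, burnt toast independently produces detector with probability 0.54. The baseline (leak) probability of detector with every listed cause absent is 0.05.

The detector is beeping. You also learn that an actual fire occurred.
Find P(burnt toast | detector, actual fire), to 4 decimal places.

P(burnt toast | detector, actual fire) ≈ 0.0399

Under noisy-OR, P(detector | causes) = 1 − (1−0.05)·∏(1−qᵢ) over the active causes.
By total probability over both values of burnt toast:
  P(detector | actual fire) = 0.6105×0.97 + 0.82083×0.03
        = 0.592185 + 0.024625 = 0.616810
The terms with burnt toast present sum to 0.024625, so
  P(burnt toast | detector, actual fire) = 0.024625 / 0.616810 ≈ 0.0399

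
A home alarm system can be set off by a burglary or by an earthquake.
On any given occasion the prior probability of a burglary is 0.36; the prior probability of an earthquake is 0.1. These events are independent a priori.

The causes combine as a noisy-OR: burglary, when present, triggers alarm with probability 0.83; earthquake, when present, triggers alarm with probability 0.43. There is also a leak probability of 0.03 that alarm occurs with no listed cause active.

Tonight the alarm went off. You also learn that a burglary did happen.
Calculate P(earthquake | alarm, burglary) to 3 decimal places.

Under noisy-OR, P(alarm | causes) = 1 − (1−0.03)·∏(1−qᵢ) over the active causes.
P(alarm | burglary) = 0.8351×0.9 + 0.906007×0.1 = 0.751590 + 0.090601 = 0.842191
Restricting to configurations with earthquake present: 0.906007×0.1 = 0.090601.
So P(earthquake | alarm, burglary) = 0.090601/0.842191 ≈ 0.108.

P(earthquake | alarm, burglary) ≈ 0.108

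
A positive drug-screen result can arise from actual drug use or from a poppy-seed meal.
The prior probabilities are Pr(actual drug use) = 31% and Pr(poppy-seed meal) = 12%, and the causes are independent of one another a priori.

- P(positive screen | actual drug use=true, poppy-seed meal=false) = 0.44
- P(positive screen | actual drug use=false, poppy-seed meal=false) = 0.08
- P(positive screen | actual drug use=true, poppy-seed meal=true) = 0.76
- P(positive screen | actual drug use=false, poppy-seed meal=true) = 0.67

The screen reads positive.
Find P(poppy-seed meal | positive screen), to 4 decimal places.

P(positive screen) = 0.08×0.69×0.88 + 0.67×0.69×0.12 + 0.44×0.31×0.88 + 0.76×0.31×0.12 = 0.048576 + 0.055476 + 0.120032 + 0.028272 = 0.252356
Of this, 0.083748 comes from 0.055476 + 0.028272 (the poppy-seed meal=true cases).
P(poppy-seed meal | positive screen) = 0.083748 / 0.252356 ≈ 0.3319

P(poppy-seed meal | positive screen) ≈ 0.3319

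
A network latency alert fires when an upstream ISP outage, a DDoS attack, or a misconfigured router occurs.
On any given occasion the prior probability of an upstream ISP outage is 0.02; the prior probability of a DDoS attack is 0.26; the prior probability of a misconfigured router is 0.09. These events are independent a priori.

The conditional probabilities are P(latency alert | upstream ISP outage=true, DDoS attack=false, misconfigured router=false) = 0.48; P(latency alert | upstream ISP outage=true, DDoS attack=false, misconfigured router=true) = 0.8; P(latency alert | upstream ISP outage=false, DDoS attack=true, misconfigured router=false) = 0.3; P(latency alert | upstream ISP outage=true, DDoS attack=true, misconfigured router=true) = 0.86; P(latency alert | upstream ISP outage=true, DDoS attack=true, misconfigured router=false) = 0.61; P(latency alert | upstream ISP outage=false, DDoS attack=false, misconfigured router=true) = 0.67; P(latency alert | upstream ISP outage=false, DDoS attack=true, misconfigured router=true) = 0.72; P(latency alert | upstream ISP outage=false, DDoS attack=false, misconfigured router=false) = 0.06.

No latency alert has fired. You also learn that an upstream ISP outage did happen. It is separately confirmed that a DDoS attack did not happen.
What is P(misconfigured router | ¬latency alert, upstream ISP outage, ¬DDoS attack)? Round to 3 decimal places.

For the numerator, keep only misconfigured router=true terms: 0.2×0.09 = 0.018000
The normalizing constant is 0.52×0.91 + 0.2×0.09 = 0.491200
Posterior = 0.018000 / 0.491200 ≈ 0.037

P(misconfigured router | ¬latency alert, upstream ISP outage, ¬DDoS attack) ≈ 0.037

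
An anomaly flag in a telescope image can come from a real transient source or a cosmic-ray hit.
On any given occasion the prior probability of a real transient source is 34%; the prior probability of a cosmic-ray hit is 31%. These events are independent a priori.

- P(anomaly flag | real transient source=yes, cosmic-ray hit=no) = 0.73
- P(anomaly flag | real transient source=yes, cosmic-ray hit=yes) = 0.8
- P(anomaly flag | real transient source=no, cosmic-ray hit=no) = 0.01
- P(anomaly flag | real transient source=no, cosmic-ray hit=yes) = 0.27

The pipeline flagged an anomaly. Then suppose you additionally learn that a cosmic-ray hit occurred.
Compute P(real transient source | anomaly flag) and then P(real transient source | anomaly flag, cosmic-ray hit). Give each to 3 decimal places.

P(real transient source | anomaly flag) ≈ 0.810; P(real transient source | anomaly flag, cosmic-ray hit) ≈ 0.604

Sum P(anomaly flag|·) weighted by the priors over the 4 (real transient source, cosmic-ray hit) configurations:
  P(anomaly flag) = 0.01·0.66·0.69 + 0.27·0.66·0.31 + 0.73·0.34·0.69 + 0.8·0.34·0.31
        = 0.004554 + 0.055242 + 0.171258 + 0.084320 = 0.315374
Keeping only the real transient source-present terms gives 0.255578, so
  P(real transient source | anomaly flag) = 0.255578 / 0.315374 ≈ 0.810

With the extra evidence:
P(anomaly flag | cosmic-ray hit) = 0.27*0.66 + 0.8*0.34 = 0.178200 + 0.272000 = 0.450200
Restricting to configurations with real transient source present: 0.8*0.34 = 0.272000.
So P(real transient source | anomaly flag, cosmic-ray hit) = 0.272000/0.450200 ≈ 0.604.
Conditioning on cosmic-ray hit lowers the posterior on real transient source: the classic explaining-away effect in a common-effect structure.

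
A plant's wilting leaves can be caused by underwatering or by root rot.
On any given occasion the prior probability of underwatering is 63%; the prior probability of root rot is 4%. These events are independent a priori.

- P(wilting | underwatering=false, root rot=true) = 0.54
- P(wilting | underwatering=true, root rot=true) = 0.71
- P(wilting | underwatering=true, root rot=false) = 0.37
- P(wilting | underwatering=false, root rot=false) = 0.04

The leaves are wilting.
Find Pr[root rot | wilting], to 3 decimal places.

Pr[root rot | wilting] ≈ 0.098

Weight on root rot=true, given the evidence: 0.007992 + 0.017892 = 0.025884
Denominator P(wilting): 0.04×0.37×0.96 + 0.54×0.37×0.04 + 0.37×0.63×0.96 + 0.71×0.63×0.04 = 0.263868
P(root rot | wilting) = 0.025884/0.263868 ≈ 0.098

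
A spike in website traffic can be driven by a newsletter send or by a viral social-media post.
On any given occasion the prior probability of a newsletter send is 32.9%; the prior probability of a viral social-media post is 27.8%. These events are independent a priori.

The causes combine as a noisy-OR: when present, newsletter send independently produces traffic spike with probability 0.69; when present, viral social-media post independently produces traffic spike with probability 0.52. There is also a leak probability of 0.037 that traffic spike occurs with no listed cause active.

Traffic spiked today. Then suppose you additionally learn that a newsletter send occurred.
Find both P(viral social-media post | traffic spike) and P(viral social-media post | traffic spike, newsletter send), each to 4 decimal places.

Under noisy-OR, P(traffic spike | causes) = 1 − (1−0.037)·∏(1−qᵢ) over the active causes.
P(traffic spike) = 0.037·0.671·0.722 + 0.53776·0.671·0.278 + 0.70147·0.329·0.722 + 0.856706·0.329·0.278 = 0.017925 + 0.100313 + 0.166626 + 0.078356 = 0.363220
Restricting to configurations with viral social-media post present: 0.100313 + 0.078356 = 0.178669.
P(viral social-media post | traffic spike) = 0.178669 / 0.363220 ≈ 0.4919

Now condition on the additional information:
Sum P(traffic spike|·) weighted by the priors over both values of viral social-media post:
  P(traffic spike | newsletter send) = 0.70147*0.722 + 0.856706*0.278
        = 0.506461 + 0.238164 = 0.744625
Keeping only the viral social-media post-present terms gives 0.238164, so
  P(viral social-media post | traffic spike, newsletter send) = 0.238164 / 0.744625 ≈ 0.3198

P(viral social-media post | traffic spike) ≈ 0.4919; P(viral social-media post | traffic spike, newsletter send) ≈ 0.3198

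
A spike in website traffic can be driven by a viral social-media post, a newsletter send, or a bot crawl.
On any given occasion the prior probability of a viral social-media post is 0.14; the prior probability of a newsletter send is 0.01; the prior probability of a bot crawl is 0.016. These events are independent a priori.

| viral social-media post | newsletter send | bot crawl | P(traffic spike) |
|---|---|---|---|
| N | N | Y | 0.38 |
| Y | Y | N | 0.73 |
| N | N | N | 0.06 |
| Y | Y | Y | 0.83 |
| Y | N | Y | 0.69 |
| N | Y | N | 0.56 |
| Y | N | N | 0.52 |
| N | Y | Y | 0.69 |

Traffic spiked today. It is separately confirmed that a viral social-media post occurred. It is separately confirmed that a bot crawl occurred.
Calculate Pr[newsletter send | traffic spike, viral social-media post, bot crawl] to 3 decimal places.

P(traffic spike | viral social-media post, bot crawl) = 0.69·0.99 + 0.83·0.01 = 0.683100 + 0.008300 = 0.691400
Of this, 0.008300 comes from 0.83·0.01 (the newsletter send=true cases).
So P(newsletter send | traffic spike, viral social-media post, bot crawl) = 0.008300/0.691400 ≈ 0.012.

Pr[newsletter send | traffic spike, viral social-media post, bot crawl] ≈ 0.012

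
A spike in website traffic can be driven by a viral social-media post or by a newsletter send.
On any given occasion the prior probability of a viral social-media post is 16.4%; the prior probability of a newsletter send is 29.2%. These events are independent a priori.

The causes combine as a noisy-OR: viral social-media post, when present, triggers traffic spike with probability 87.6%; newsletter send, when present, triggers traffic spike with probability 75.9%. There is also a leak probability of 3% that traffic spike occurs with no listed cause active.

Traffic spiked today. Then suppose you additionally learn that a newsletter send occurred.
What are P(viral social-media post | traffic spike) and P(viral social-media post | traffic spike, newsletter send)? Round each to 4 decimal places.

P(viral social-media post | traffic spike) ≈ 0.4206; P(viral social-media post | traffic spike, newsletter send) ≈ 0.1991

Under noisy-OR, P(traffic spike | causes) = 1 − (1−0.03)·∏(1−qᵢ) over the active causes.
Weight on viral social-media post=true, given the evidence: 0.102146 + 0.046500 = 0.148646
Normalizer over all consistent configurations: 0.03*0.836*0.708 + 0.76623*0.836*0.292 + 0.87972*0.164*0.708 + 0.971013*0.164*0.292 = 0.353449
Posterior = 0.148646 / 0.353449 ≈ 0.4206

Now also conditioning on newsletter send=true:
Enumerate both values of viral social-media post and weight by the priors:
  P(traffic spike | newsletter send) = 0.76623*0.836 + 0.971013*0.164
        = 0.640568 + 0.159246 = 0.799814
The terms with viral social-media post present sum to 0.159246, so
  P(viral social-media post | traffic spike, newsletter send) = 0.159246 / 0.799814 ≈ 0.1991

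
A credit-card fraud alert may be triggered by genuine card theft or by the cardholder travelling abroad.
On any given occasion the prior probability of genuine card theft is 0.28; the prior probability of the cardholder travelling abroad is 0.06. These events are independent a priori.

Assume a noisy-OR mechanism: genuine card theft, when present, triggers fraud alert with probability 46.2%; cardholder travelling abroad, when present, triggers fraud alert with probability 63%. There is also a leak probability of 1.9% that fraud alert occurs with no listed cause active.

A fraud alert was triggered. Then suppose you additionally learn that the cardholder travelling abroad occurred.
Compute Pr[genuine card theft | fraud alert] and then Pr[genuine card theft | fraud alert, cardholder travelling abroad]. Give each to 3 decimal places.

Under noisy-OR, P(fraud alert | causes) = 1 − (1−0.019)·∏(1−qᵢ) over the active causes.
By total probability over the 4 (genuine card theft, cardholder travelling abroad) configurations:
  P(fraud alert) = 0.019×0.72×0.94 + 0.63703×0.72×0.06 + 0.472222×0.28×0.94 + 0.804722×0.28×0.06
        = 0.012859 + 0.027520 + 0.124289 + 0.013519 = 0.178187
The terms with genuine card theft present sum to 0.137808, so
  P(genuine card theft | fraud alert) = 0.137808 / 0.178187 ≈ 0.773

Now also conditioning on cardholder travelling abroad=true:
P(fraud alert | cardholder travelling abroad) = 0.63703·0.72 + 0.804722·0.28 = 0.458662 + 0.225322 = 0.683984
Of this, 0.225322 comes from 0.804722·0.28 (the genuine card theft=true cases).
P(genuine card theft | fraud alert, cardholder travelling abroad) = 0.225322 / 0.683984 ≈ 0.329
This is intercausal reasoning (explaining away): once cardholder travelling abroad accounts for the fraud alert, genuine card theft becomes less likely.

Pr[genuine card theft | fraud alert] ≈ 0.773; Pr[genuine card theft | fraud alert, cardholder travelling abroad] ≈ 0.329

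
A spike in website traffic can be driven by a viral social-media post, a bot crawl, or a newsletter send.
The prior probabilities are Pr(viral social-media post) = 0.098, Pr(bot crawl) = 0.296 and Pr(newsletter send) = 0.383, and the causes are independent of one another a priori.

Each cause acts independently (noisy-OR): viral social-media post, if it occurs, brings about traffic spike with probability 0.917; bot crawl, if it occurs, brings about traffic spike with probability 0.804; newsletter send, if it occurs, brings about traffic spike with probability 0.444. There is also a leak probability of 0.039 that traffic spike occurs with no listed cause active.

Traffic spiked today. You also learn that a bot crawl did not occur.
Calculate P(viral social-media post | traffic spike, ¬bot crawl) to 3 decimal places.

Under noisy-OR, P(traffic spike | causes) = 1 − (1−0.039)·∏(1−qᵢ) over the active causes.
P(traffic spike | ¬bot crawl) = 0.039·0.902·0.617 + 0.465684·0.902·0.383 + 0.920237·0.098·0.617 + 0.955652·0.098·0.383 = 0.021705 + 0.160878 + 0.055643 + 0.035869 = 0.274095
The viral social-media post-present share is 0.055643 + 0.035869 = 0.091512.
So P(viral social-media post | traffic spike, ¬bot crawl) = 0.091512/0.274095 ≈ 0.334.

P(viral social-media post | traffic spike, ¬bot crawl) ≈ 0.334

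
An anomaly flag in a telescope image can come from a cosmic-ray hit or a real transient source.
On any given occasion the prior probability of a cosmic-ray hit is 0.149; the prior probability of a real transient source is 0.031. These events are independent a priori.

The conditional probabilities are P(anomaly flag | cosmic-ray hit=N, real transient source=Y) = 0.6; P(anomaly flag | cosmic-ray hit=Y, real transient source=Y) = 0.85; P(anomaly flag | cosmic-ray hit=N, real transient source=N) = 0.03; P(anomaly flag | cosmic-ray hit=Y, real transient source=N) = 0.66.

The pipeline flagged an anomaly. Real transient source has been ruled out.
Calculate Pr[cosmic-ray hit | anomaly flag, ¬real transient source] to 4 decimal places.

By total probability over both values of cosmic-ray hit:
  P(anomaly flag | ¬real transient source) = 0.03·0.851 + 0.66·0.149
        = 0.025530 + 0.098340 = 0.123870
Configurations with cosmic-ray hit contribute 0.098340, so
  P(cosmic-ray hit | anomaly flag, ¬real transient source) = 0.098340 / 0.123870 ≈ 0.7939

Pr[cosmic-ray hit | anomaly flag, ¬real transient source] ≈ 0.7939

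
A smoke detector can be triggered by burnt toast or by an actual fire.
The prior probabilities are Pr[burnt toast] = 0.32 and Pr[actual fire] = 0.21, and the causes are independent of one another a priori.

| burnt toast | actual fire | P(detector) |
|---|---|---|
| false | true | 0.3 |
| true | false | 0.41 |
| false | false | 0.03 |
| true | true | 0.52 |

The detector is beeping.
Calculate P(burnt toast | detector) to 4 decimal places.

P(burnt toast | detector) ≈ 0.7016

By total probability over the 4 (burnt toast, actual fire) configurations:
  P(detector) = 0.03·0.68·0.79 + 0.3·0.68·0.21 + 0.41·0.32·0.79 + 0.52·0.32·0.21
        = 0.016116 + 0.042840 + 0.103648 + 0.034944 = 0.197548
Configurations with burnt toast contribute 0.138592, so
  P(burnt toast | detector) = 0.138592 / 0.197548 ≈ 0.7016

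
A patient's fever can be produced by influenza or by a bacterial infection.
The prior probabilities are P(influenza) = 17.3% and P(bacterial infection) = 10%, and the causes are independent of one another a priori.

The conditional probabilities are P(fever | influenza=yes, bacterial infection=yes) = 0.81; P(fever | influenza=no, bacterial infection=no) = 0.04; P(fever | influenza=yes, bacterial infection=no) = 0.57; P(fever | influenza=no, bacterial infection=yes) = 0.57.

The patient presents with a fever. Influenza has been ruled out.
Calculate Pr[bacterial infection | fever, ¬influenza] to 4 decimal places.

Pr[bacterial infection | fever, ¬influenza] ≈ 0.6129

P(fever | ¬influenza) = 0.04*0.9 + 0.57*0.1 = 0.036000 + 0.057000 = 0.093000
Restricting to configurations with bacterial infection present: 0.57*0.1 = 0.057000.
Hence the posterior is 0.057000/0.093000 ≈ 0.6129.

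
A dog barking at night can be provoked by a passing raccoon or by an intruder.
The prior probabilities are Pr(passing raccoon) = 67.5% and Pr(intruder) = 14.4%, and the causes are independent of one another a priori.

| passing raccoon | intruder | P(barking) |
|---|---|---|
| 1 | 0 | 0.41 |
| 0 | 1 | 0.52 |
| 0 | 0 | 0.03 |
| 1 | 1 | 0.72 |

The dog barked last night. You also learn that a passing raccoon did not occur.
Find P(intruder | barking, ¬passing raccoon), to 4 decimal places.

P(intruder | barking, ¬passing raccoon) ≈ 0.7446

P(barking | ¬passing raccoon) = 0.03·0.856 + 0.52·0.144 = 0.025680 + 0.074880 = 0.100560
Restricting to configurations with intruder present: 0.52·0.144 = 0.074880.
P(intruder | barking, ¬passing raccoon) = 0.074880 / 0.100560 ≈ 0.7446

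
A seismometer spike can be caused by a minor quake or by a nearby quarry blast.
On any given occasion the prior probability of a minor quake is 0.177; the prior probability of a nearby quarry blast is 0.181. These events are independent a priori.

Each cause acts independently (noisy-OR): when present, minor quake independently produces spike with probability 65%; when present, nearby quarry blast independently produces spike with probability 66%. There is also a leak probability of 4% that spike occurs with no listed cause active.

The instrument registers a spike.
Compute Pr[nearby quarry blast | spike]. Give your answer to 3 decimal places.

Pr[nearby quarry blast | spike] ≈ 0.511

Under noisy-OR, P(spike | causes) = 1 − (1−0.04)·∏(1−qᵢ) over the active causes.
Numerator (weight on configurations with nearby quarry blast): 0.100341 + 0.028377 = 0.128718
Normalizer over all consistent configurations: 0.04×0.823×0.819 + 0.6736×0.823×0.181 + 0.664×0.177×0.819 + 0.88576×0.177×0.181 = 0.251934
Posterior = 0.128718 / 0.251934 ≈ 0.511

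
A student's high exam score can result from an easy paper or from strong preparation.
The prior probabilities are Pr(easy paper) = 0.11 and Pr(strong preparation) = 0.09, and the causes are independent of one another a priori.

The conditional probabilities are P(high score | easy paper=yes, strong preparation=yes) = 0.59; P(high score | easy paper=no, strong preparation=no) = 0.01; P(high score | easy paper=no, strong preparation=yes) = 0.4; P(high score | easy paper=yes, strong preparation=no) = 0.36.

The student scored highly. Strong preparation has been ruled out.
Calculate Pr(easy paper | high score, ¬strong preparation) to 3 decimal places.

By total probability over both values of easy paper:
  P(high score | ¬strong preparation) = 0.01·0.89 + 0.36·0.11
        = 0.008900 + 0.039600 = 0.048500
Keeping only the easy paper-present terms gives 0.039600, so
  P(easy paper | high score, ¬strong preparation) = 0.039600 / 0.048500 ≈ 0.816

Pr(easy paper | high score, ¬strong preparation) ≈ 0.816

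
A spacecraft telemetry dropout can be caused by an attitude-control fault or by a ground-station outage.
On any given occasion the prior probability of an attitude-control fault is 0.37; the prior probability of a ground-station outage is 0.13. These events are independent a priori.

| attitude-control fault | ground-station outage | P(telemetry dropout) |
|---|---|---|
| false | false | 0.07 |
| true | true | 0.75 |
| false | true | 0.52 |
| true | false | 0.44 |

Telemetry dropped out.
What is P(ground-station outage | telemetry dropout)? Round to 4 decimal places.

Weight on ground-station outage=true, given the evidence: 0.042588 + 0.036075 = 0.078663
The normalizing constant is 0.07*0.63*0.87 + 0.52*0.63*0.13 + 0.44*0.37*0.87 + 0.75*0.37*0.13 = 0.258666
P(ground-station outage | telemetry dropout) = 0.078663/0.258666 ≈ 0.3041

P(ground-station outage | telemetry dropout) ≈ 0.3041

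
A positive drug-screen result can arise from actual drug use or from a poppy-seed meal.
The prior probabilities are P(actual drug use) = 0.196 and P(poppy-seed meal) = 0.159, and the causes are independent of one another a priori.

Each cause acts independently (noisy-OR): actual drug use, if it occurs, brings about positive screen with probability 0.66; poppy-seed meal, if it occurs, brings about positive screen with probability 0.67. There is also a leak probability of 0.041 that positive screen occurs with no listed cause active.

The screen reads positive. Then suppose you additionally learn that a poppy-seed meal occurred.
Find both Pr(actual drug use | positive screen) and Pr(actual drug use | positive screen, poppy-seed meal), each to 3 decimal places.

Pr(actual drug use | positive screen) ≈ 0.547; Pr(actual drug use | positive screen, poppy-seed meal) ≈ 0.241

Under noisy-OR, P(positive screen | causes) = 1 − (1−0.041)·∏(1−qᵢ) over the active causes.
P(positive screen) = 0.041*0.804*0.841 + 0.68353*0.804*0.159 + 0.67394*0.196*0.841 + 0.8924*0.196*0.159 = 0.027723 + 0.087380 + 0.111090 + 0.027811 = 0.254004
The actual drug use-present share is 0.111090 + 0.027811 = 0.138901.
Hence the posterior is 0.138901/0.254004 ≈ 0.547.

Now also conditioning on poppy-seed meal=true:
P(positive screen | poppy-seed meal) = 0.68353×0.804 + 0.8924×0.196 = 0.549558 + 0.174910 = 0.724468
Restricting to configurations with actual drug use present: 0.8924×0.196 = 0.174910.
So P(actual drug use | positive screen, poppy-seed meal) = 0.174910/0.724468 ≈ 0.241.
This is intercausal reasoning (explaining away): once poppy-seed meal accounts for the positive screen, actual drug use becomes less likely.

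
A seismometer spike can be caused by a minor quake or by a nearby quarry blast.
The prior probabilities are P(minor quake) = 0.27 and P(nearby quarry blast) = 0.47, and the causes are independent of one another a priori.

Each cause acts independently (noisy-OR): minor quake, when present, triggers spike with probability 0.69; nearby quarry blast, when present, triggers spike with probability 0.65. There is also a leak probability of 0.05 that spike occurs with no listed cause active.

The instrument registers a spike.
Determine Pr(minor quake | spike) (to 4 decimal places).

Under noisy-OR, P(spike | causes) = 1 − (1−0.05)·∏(1−qᵢ) over the active causes.
Enumerate the 4 (minor quake, nearby quarry blast) configurations and weight by the priors:
  P(spike) = 0.05·0.73·0.53 + 0.6675·0.73·0.47 + 0.7055·0.27·0.53 + 0.896925·0.27·0.47
        = 0.019345 + 0.229019 + 0.100957 + 0.113820 = 0.463141
Keeping only the minor quake-present terms gives 0.214777, so
  P(minor quake | spike) = 0.214777 / 0.463141 ≈ 0.4637

Pr(minor quake | spike) ≈ 0.4637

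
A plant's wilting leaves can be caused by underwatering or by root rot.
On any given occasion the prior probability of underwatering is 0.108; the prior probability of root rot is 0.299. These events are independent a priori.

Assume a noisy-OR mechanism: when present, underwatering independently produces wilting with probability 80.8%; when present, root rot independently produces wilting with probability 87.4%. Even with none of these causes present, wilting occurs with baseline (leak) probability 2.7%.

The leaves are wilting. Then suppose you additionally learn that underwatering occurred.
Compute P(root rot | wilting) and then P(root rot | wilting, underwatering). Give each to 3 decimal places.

Under noisy-OR, P(wilting | causes) = 1 − (1−0.027)·∏(1−qᵢ) over the active causes.
P(wilting) = 0.027×0.892×0.701 + 0.877402×0.892×0.299 + 0.813184×0.108×0.701 + 0.976461×0.108×0.299 = 0.016883 + 0.234010 + 0.061565 + 0.031532 = 0.343990
Restricting to configurations with root rot present: 0.234010 + 0.031532 = 0.265542.
So P(root rot | wilting) = 0.265542/0.343990 ≈ 0.772.

With the extra evidence:
P(wilting | underwatering) = 0.813184×0.701 + 0.976461×0.299 = 0.570042 + 0.291962 = 0.862004
Of this, 0.291962 comes from 0.976461×0.299 (the root rot=true cases).
So P(root rot | wilting, underwatering) = 0.291962/0.862004 ≈ 0.339.
The drop from 0.772 to 0.339 is the explaining-away (discounting) effect.

P(root rot | wilting) ≈ 0.772; P(root rot | wilting, underwatering) ≈ 0.339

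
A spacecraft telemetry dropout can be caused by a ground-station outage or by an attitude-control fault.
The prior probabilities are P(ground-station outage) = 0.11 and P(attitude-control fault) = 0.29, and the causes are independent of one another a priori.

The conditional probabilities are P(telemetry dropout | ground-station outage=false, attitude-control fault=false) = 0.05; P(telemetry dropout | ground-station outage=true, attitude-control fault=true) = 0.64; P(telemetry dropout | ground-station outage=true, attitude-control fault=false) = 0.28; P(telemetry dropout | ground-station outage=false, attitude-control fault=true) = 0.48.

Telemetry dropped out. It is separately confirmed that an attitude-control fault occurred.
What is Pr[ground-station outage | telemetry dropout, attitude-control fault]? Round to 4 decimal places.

Pr[ground-station outage | telemetry dropout, attitude-control fault] ≈ 0.1415

Weight on ground-station outage=true, given the evidence: 0.64·0.11 = 0.070400
The normalizing constant is 0.48·0.89 + 0.64·0.11 = 0.497600
Posterior = 0.070400 / 0.497600 ≈ 0.1415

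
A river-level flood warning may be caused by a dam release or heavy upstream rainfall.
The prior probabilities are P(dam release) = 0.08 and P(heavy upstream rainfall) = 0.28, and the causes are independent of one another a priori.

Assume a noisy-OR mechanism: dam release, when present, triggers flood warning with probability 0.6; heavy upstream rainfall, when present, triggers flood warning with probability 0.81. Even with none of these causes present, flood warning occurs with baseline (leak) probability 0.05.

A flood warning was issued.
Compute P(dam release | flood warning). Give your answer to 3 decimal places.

P(dam release | flood warning) ≈ 0.188

Under noisy-OR, P(flood warning | causes) = 1 − (1−0.05)·∏(1−qᵢ) over the active causes.
Enumerate the 4 (dam release, heavy upstream rainfall) configurations and weight by the priors:
  P(flood warning) = 0.05×0.92×0.72 + 0.8195×0.92×0.28 + 0.62×0.08×0.72 + 0.9278×0.08×0.28
        = 0.033120 + 0.211103 + 0.035712 + 0.020783 = 0.300718
Keeping only the dam release-present terms gives 0.056495, so
  P(dam release | flood warning) = 0.056495 / 0.300718 ≈ 0.188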